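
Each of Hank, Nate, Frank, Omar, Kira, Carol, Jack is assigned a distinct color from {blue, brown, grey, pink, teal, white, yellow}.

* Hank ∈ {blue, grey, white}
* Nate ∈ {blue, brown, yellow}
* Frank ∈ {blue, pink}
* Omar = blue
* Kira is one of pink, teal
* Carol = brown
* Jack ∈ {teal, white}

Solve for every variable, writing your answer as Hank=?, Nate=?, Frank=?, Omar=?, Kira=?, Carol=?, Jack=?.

Hank=grey, Nate=yellow, Frank=pink, Omar=blue, Kira=teal, Carol=brown, Jack=white

Omar must be blue (only option left). Strike blue from Hank, Nate, Frank.
Carol's domain is down to {brown}, so Carol = brown. Eliminate brown elsewhere: Nate.
That leaves Nate = yellow.
Frank must be pink (only option left). Strike pink from Kira.
Kira's domain is down to {teal}, so Kira = teal. Remove teal from Jack.
Jack has just one choice, so Jack = white. Remove white from Hank.
Hank must be grey (only option left).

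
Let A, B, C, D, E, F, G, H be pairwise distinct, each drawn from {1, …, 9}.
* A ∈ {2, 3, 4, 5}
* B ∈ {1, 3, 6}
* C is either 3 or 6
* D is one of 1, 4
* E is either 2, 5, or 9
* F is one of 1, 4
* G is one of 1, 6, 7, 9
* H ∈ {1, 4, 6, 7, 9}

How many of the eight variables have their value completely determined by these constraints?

The 2 variables D and F are confined to {1, 4}, which locks those values in; drop them from A, B, G, H.
The 2 variables B and C are confined to {3, 6}, which locks those values in; drop them from A, G, H.
The 2 variables G and H are confined to {7, 9}, which locks those values in; drop them from E.
Determined: none. The other variables each still have more than one consistent value. That makes 0.

0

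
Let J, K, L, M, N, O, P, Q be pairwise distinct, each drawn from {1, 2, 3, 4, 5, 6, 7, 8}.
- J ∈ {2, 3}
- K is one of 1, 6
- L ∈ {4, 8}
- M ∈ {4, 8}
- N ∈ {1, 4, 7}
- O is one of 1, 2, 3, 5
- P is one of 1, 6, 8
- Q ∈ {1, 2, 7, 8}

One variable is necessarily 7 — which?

N

The 8 variables draw from only 8 values {1, 2, 3, 4, 5, 6, 7, 8}, so each is used; only O can be 5, hence O = 5.
The 7 still-open variables together cover exactly {1, 2, 3, 4, 6, 7, 8} — 7 values for 7 variables — and 3 appears only in J's list, so J = 3.
The 6 still-open variables together cover exactly {1, 2, 4, 6, 7, 8} — 6 values for 6 variables — and 2 appears only in Q's list, so Q = 2.
The 5 still-open variables together cover exactly {1, 4, 6, 7, 8} — 5 values for 5 variables — and 7 appears only in N's list, so N = 7.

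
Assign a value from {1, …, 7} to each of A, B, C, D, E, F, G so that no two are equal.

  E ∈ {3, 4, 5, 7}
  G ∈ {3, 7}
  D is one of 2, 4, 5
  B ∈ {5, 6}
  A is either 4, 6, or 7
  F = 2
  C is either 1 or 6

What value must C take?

1

F must be 2 (only option left). So D can't be 2.
Among the 6 still-open variables, 1 fits only C (and all 6 values in {1, 3, 4, 5, 6, 7} must be used), so C = 1.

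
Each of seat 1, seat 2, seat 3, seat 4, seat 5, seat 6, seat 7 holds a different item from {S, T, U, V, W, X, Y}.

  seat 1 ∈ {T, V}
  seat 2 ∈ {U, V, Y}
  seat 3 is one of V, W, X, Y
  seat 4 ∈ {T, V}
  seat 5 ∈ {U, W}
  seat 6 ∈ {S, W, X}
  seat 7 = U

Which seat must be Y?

seat 2

seat 7 has just one choice, so seat 7 = U. So seat 2, seat 5 can't be U.
seat 5 has just one choice, so seat 5 = W. Strike W from seat 3, seat 6.
The 5 still-open variables draw from only 5 values {S, T, V, X, Y}, so each is used; only seat 6 can be S, hence seat 6 = S.
Among the 4 still-open variables, X fits only seat 3 (and all 4 values in {T, V, X, Y} must be used), so seat 3 = X.
The 3 still-open variables draw from only 3 values {T, V, Y}, so each is used; only seat 2 can be Y, hence seat 2 = Y.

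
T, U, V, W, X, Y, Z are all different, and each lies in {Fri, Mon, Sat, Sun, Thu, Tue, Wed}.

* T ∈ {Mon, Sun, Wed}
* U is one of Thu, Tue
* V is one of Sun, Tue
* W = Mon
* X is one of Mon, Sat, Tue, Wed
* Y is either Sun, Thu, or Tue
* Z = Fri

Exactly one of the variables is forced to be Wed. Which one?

T

W has just one choice, so W = Mon. So T, X can't be Mon.
That leaves Z = Fri.
The 5 still-open variables together cover exactly {Sat, Sun, Thu, Tue, Wed} — 5 values for 5 variables — and Sat appears only in X's list, so X = Sat.
The 4 still-open variables draw from only 4 values {Sun, Thu, Tue, Wed}, so each is used; only T can be Wed, hence T = Wed.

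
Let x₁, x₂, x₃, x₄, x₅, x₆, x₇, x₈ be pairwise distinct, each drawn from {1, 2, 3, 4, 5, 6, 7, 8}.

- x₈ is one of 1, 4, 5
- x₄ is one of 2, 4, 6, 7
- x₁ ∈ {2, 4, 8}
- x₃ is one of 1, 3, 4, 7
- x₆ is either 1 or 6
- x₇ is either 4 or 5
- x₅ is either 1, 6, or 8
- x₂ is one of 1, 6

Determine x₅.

The 8 variables draw from only 8 values {1, 2, 3, 4, 5, 6, 7, 8}, so each is used; only x₃ can be 3, hence x₃ = 3.
Among the 7 still-open variables, 7 fits only x₄ (and all 7 values in {1, 2, 4, 5, 6, 7, 8} must be used), so x₄ = 7.
The 6 still-open variables draw from only 6 values {1, 2, 4, 5, 6, 8}, so each is used; only x₁ can be 2, hence x₁ = 2.
The 5 still-open variables draw from only 5 values {1, 4, 5, 6, 8}, so each is used; only x₅ can be 8, hence x₅ = 8.

8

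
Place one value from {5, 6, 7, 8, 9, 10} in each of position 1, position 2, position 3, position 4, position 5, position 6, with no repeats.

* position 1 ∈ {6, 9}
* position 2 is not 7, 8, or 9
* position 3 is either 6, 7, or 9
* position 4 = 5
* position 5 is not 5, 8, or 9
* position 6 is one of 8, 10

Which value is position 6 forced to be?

position 4 must be 5 (only option left). So position 2 can't be 5.
The 5 still-open variables draw from only 5 values {6, 7, 8, 9, 10}, so each is used; only position 6 can be 8, hence position 6 = 8.

8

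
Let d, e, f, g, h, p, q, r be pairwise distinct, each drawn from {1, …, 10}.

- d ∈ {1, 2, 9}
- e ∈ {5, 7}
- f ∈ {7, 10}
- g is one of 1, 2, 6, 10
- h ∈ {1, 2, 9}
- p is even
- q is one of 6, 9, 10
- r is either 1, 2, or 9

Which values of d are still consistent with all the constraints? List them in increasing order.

d, h, r share exactly the 3 values {1, 2, 9}; by pigeonhole those values go to them, so strike 1, 2, 9 from g, p, q.
The 2 variables g and q are confined to {6, 10}, which locks those values in; drop them from f, p.
f must be 7 (only option left). So e can't be 7.
That leaves e = 5.
No further eliminations apply; d can still be any of 1, 2, 9.

1, 2, 9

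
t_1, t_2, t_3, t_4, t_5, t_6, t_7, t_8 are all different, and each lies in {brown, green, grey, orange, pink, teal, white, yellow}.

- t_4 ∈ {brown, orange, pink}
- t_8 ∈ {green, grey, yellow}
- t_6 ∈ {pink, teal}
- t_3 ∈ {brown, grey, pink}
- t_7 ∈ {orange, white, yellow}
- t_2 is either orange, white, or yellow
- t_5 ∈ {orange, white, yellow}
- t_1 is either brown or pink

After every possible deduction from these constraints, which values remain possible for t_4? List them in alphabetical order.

The 8 variables draw from only 8 values {brown, green, grey, orange, pink, teal, white, yellow}, so each is used; only t_8 can be green, hence t_8 = green.
Among the 7 still-open variables, grey fits only t_3 (and all 7 values in {brown, grey, orange, pink, teal, white, yellow} must be used), so t_3 = grey.
Among the 6 still-open variables, teal fits only t_6 (and all 6 values in {brown, orange, pink, teal, white, yellow} must be used), so t_6 = teal.
t_2, t_5, t_7 between them cover only {orange, white, yellow} — a naked triple. Remove those values from t_4.
No further eliminations apply; t_4 can still be any of brown, pink.

brown, pink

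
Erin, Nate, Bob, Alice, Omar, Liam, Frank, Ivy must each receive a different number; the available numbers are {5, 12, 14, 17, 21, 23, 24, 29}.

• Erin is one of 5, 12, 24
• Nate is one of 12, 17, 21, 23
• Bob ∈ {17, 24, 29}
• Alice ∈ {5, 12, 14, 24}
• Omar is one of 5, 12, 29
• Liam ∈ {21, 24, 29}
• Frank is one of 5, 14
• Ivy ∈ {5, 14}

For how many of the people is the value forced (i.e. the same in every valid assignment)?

The 8 variables together cover exactly {5, 12, 14, 17, 21, 23, 24, 29} — 8 values for 8 variables — and 23 appears only in Nate's list, so Nate = 23.
Among the 7 still-open variables, 17 fits only Bob (and all 7 values in {5, 12, 14, 17, 21, 24, 29} must be used), so Bob = 17.
Among the 6 still-open variables, 21 fits only Liam (and all 6 values in {5, 12, 14, 21, 24, 29} must be used), so Liam = 21.
The 5 still-open variables together cover exactly {5, 12, 14, 24, 29} — 5 values for 5 variables — and 29 appears only in Omar's list, so Omar = 29.
Frank and Ivy between them cover only {5, 14} — a naked pair. Remove those values from Erin, Alice.
Determined: Nate=23, Bob=17, Omar=29, Liam=21. The other people each still have more than one consistent value. That makes 4.

4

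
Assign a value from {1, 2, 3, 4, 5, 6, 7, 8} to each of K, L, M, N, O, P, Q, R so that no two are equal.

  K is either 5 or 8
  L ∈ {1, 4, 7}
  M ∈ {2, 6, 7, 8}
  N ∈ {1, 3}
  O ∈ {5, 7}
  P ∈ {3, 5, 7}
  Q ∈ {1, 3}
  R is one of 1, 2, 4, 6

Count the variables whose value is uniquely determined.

2

The 2 variables N and Q are confined to {1, 3}, which locks those values in; drop them from L, P, R.
O and P share exactly the 2 values {5, 7}; by pigeonhole those values go to them, so strike 5, 7 from K, L, M.
K's domain is down to {8}, so K = 8. So M can't be 8.
That leaves L = 4. Strike 4 from R.
Determined: K=8, L=4. The other variables each still have more than one consistent value. That makes 2.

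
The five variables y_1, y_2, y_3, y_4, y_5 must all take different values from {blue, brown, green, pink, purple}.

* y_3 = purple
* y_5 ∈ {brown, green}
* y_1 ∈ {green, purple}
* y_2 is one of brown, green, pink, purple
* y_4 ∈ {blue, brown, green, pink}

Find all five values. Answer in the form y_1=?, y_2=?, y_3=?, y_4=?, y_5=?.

y_1=green, y_2=pink, y_3=purple, y_4=blue, y_5=brown

y_3 has just one choice, so y_3 = purple. So y_1, y_2 can't be purple.
y_1 must be green (only option left). Strike green from y_2, y_4, y_5.
y_5 must be brown (only option left). Eliminate brown elsewhere: y_2, y_4.
That leaves y_2 = pink. Strike pink from y_4.
y_4 must be blue (only option left).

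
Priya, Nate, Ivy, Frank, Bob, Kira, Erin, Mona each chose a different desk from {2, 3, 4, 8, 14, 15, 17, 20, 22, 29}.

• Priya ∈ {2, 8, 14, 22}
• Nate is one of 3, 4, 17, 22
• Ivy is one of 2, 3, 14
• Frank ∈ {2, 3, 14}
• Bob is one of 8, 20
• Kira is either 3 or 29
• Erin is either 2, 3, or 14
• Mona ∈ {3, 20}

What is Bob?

Ivy, Frank, Erin share exactly the 3 values {2, 3, 14}; by pigeonhole those values go to them, so strike 2, 3, 14 from Priya, Nate, Kira, Mona.
That leaves Kira = 29.
Mona must be 20 (only option left). So Bob can't be 20.
So Bob = 8.

8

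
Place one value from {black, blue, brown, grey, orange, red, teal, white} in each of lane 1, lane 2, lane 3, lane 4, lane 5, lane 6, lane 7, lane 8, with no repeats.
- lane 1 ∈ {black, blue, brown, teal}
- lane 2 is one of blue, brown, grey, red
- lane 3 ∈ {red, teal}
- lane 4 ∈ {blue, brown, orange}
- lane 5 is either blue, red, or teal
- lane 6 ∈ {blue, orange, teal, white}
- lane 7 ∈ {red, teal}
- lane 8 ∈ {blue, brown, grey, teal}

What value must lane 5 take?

blue

The 8 variables together cover exactly {black, blue, brown, grey, orange, red, teal, white} — 8 values for 8 variables — and black appears only in lane 1's list, so lane 1 = black.
The 7 still-open variables draw from only 7 values {blue, brown, grey, orange, red, teal, white}, so each is used; only lane 6 can be white, hence lane 6 = white.
Among the 6 still-open variables, orange fits only lane 4 (and all 6 values in {blue, brown, grey, orange, red, teal} must be used), so lane 4 = orange.
lane 3 and lane 7 share exactly the 2 values {red, teal}; by pigeonhole those values go to them, so strike red, teal from lane 2, lane 5, lane 8.
So lane 5 = blue.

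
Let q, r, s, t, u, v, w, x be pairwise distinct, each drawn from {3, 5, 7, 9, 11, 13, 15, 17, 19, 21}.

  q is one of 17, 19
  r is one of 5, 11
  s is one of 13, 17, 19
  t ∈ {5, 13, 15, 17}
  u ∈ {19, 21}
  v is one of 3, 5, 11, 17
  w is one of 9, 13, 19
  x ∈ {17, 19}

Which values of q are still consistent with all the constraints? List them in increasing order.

q and x between them cover only {17, 19} — a naked pair. Remove those values from s, t, u, v, w.
That leaves s = 13. Strike 13 from t, w.
u's domain is down to {21}, so u = 21.
w's domain is down to {9}, so w = 9.
No further eliminations apply; q can still be any of 17, 19.

17, 19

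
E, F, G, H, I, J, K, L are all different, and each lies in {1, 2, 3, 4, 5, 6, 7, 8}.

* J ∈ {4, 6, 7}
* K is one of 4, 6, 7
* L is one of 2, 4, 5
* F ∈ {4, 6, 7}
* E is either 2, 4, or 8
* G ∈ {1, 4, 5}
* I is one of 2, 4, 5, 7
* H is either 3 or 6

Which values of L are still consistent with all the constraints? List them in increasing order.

Among the 8 variables, 1 fits only G (and all 8 values in {1, 2, 3, 4, 5, 6, 7, 8} must be used), so G = 1.
The 7 still-open variables draw from only 7 values {2, 3, 4, 5, 6, 7, 8}, so each is used; only H can be 3, hence H = 3.
The 6 still-open variables together cover exactly {2, 4, 5, 6, 7, 8} — 6 values for 6 variables — and 8 appears only in E's list, so E = 8.
F, J, K share exactly the 3 values {4, 6, 7}; by pigeonhole those values go to them, so strike 4, 6, 7 from I, L.
No further eliminations apply; L can still be any of 2, 5.

2, 5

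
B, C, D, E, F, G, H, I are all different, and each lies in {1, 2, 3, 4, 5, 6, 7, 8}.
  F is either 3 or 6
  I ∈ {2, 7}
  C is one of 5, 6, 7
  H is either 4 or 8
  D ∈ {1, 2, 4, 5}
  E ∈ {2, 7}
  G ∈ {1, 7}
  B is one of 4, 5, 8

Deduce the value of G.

Among the 8 variables, 3 fits only F (and all 8 values in {1, 2, 3, 4, 5, 6, 7, 8} must be used), so F = 3.
The 7 still-open variables together cover exactly {1, 2, 4, 5, 6, 7, 8} — 7 values for 7 variables — and 6 appears only in C's list, so C = 6.
E and I share exactly the 2 values {2, 7}; by pigeonhole those values go to them, so strike 2, 7 from D, G.
So G = 1.

1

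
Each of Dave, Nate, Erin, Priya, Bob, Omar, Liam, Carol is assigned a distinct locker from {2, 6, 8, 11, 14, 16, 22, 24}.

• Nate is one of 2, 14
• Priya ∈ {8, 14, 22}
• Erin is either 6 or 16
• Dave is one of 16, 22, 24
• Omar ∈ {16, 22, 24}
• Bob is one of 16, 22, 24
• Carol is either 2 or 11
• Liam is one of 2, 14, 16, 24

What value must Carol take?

Among the 8 variables, 6 fits only Erin (and all 8 values in {2, 6, 8, 11, 14, 16, 22, 24} must be used), so Erin = 6.
Among the 7 still-open variables, 8 fits only Priya (and all 7 values in {2, 8, 11, 14, 16, 22, 24} must be used), so Priya = 8.
The 6 still-open variables together cover exactly {2, 11, 14, 16, 22, 24} — 6 values for 6 variables — and 11 appears only in Carol's list, so Carol = 11.

11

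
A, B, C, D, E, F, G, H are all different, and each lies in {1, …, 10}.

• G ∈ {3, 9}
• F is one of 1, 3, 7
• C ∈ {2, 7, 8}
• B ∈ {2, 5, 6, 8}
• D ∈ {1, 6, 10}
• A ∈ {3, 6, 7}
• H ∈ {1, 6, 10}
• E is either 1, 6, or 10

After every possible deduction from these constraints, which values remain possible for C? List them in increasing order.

D, E, H share exactly the 3 values {1, 6, 10}; by pigeonhole those values go to them, so strike 1, 6, 10 from A, B, F.
A and F between them cover only {3, 7} — a naked pair. Remove those values from C, G.
G must be 9 (only option left).
No further eliminations apply; C can still be any of 2, 8.

2, 8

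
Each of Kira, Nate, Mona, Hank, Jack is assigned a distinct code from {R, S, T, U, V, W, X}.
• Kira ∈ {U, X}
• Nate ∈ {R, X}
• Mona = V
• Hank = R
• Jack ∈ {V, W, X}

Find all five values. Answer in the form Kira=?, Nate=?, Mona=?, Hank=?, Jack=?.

Kira=U, Nate=X, Mona=V, Hank=R, Jack=W

Mona must be V (only option left). So Jack can't be V.
Hank has just one choice, so Hank = R. Strike R from Nate.
Nate has just one choice, so Nate = X. Strike X from Kira, Jack.
Jack's domain is down to {W}, so Jack = W.
Kira must be U (only option left).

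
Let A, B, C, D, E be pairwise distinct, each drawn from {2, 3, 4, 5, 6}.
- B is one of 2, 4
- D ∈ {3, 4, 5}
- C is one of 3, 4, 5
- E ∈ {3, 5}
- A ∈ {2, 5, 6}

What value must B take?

The 5 variables draw from only 5 values {2, 3, 4, 5, 6}, so each is used; only A can be 6, hence A = 6.
The 4 still-open variables draw from only 4 values {2, 3, 4, 5}, so each is used; only B can be 2, hence B = 2.

2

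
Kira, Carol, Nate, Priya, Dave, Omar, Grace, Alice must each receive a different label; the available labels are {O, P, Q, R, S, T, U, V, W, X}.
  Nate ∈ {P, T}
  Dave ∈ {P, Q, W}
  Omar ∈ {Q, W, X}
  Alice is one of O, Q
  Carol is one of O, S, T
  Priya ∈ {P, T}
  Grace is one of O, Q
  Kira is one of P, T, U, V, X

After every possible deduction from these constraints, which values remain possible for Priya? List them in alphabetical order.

The 2 variables Nate and Priya are confined to {P, T}, which locks those values in; drop them from Kira, Carol, Dave.
Grace and Alice between them cover only {O, Q} — a naked pair. Remove those values from Carol, Dave, Omar.
Carol's domain is down to {S}, so Carol = S.
Dave has just one choice, so Dave = W. Remove W from Omar.
That leaves Omar = X. Remove X from Kira.
No further eliminations apply; Priya can still be any of P, T.

P, T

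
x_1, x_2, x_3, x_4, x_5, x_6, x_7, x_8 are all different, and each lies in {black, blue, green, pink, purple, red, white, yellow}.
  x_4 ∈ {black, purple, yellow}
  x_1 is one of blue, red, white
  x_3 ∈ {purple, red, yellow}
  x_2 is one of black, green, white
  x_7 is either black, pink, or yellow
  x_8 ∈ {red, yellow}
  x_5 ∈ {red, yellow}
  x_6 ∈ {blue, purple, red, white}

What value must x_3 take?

purple

Among the 8 variables, green fits only x_2 (and all 8 values in {black, blue, green, pink, purple, red, white, yellow} must be used), so x_2 = green.
The 7 still-open variables together cover exactly {black, blue, pink, purple, red, white, yellow} — 7 values for 7 variables — and pink appears only in x_7's list, so x_7 = pink.
Among the 6 still-open variables, black fits only x_4 (and all 6 values in {black, blue, purple, red, white, yellow} must be used), so x_4 = black.
The 2 variables x_5 and x_8 are confined to {red, yellow}, which locks those values in; drop them from x_1, x_3, x_6.
So x_3 = purple.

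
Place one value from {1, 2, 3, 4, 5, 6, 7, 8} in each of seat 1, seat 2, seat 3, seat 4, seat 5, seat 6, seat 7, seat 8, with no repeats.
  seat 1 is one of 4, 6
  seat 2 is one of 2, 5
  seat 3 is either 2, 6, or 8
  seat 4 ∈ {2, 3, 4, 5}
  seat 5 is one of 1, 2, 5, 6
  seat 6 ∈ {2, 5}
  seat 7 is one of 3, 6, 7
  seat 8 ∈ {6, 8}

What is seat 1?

4

Among the 8 variables, 1 fits only seat 5 (and all 8 values in {1, 2, 3, 4, 5, 6, 7, 8} must be used), so seat 5 = 1.
Among the 7 still-open variables, 7 fits only seat 7 (and all 7 values in {2, 3, 4, 5, 6, 7, 8} must be used), so seat 7 = 7.
Among the 6 still-open variables, 3 fits only seat 4 (and all 6 values in {2, 3, 4, 5, 6, 8} must be used), so seat 4 = 3.
Among the 5 still-open variables, 4 fits only seat 1 (and all 5 values in {2, 4, 5, 6, 8} must be used), so seat 1 = 4.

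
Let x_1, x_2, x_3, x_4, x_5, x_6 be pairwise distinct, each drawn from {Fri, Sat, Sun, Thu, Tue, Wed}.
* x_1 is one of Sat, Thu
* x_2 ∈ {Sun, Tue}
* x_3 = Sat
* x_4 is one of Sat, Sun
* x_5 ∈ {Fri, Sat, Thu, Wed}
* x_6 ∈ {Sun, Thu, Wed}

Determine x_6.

x_3 has just one choice, so x_3 = Sat. Remove Sat from x_1, x_4, x_5.
That leaves x_4 = Sun. Strike Sun from x_2, x_6.
x_1 has just one choice, so x_1 = Thu. So x_5, x_6 can't be Thu.
So x_6 = Wed.

Wed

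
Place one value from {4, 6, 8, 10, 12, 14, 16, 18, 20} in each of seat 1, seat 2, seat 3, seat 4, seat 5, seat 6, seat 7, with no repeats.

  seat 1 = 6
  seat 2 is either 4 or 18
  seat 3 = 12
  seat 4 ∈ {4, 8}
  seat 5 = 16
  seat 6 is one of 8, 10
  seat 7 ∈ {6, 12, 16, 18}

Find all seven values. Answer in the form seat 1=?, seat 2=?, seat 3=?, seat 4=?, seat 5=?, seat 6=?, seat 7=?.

seat 1's domain is down to {6}, so seat 1 = 6. Remove 6 from seat 7.
seat 3's domain is down to {12}, so seat 3 = 12. Eliminate 12 elsewhere: seat 7.
seat 5 must be 16 (only option left). Remove 16 from seat 7.
seat 7 has just one choice, so seat 7 = 18. Eliminate 18 elsewhere: seat 2.
That leaves seat 2 = 4. Strike 4 from seat 4.
seat 4's domain is down to {8}, so seat 4 = 8. Strike 8 from seat 6.
That leaves seat 6 = 10.

seat 1=6, seat 2=4, seat 3=12, seat 4=8, seat 5=16, seat 6=10, seat 7=18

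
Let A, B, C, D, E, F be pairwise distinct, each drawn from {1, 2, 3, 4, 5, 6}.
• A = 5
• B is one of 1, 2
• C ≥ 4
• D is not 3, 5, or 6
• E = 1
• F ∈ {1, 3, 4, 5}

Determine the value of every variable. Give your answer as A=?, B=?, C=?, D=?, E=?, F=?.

A=5, B=2, C=6, D=4, E=1, F=3

A's domain is down to {5}, so A = 5. Remove 5 from C, F.
E must be 1 (only option left). So B, D, F can't be 1.
B must be 2 (only option left). Strike 2 from D.
D's domain is down to {4}, so D = 4. So C, F can't be 4.
F must be 3 (only option left).
C must be 6 (only option left).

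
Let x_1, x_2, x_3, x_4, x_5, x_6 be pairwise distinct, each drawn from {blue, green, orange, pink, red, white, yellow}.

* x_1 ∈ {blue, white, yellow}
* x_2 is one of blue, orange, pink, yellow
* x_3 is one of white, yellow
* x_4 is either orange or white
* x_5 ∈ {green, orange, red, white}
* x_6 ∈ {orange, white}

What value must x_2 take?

pink

x_4 and x_6 between them cover only {orange, white} — a naked pair. Remove those values from x_1, x_2, x_3, x_5.
x_3 must be yellow (only option left). So x_1, x_2 can't be yellow.
x_1 has just one choice, so x_1 = blue. So x_2 can't be blue.
So x_2 = pink.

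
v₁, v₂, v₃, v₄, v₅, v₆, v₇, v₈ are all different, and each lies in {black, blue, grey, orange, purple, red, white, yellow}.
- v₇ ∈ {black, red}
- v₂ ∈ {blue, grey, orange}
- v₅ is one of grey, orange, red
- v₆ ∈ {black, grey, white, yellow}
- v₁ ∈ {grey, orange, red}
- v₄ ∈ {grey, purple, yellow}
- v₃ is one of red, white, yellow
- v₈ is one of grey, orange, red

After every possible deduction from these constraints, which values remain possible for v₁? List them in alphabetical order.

The 8 variables draw from only 8 values {black, blue, grey, orange, purple, red, white, yellow}, so each is used; only v₂ can be blue, hence v₂ = blue.
The 7 still-open variables draw from only 7 values {black, grey, orange, purple, red, white, yellow}, so each is used; only v₄ can be purple, hence v₄ = purple.
The 3 variables v₁, v₅, v₈ are confined to {grey, orange, red}, which locks those values in; drop them from v₃, v₆, v₇.
v₇ must be black (only option left). Remove black from v₆.
No further eliminations apply; v₁ can still be any of grey, orange, red.

grey, orange, red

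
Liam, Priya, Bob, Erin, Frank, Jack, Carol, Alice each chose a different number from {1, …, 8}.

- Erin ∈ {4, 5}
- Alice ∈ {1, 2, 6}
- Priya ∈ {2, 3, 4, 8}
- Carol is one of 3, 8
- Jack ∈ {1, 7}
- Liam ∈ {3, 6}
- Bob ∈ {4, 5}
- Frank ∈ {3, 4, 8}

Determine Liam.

6

The 8 variables draw from only 8 values {1, 2, 3, 4, 5, 6, 7, 8}, so each is used; only Jack can be 7, hence Jack = 7.
The 7 still-open variables together cover exactly {1, 2, 3, 4, 5, 6, 8} — 7 values for 7 variables — and 1 appears only in Alice's list, so Alice = 1.
The 6 still-open variables draw from only 6 values {2, 3, 4, 5, 6, 8}, so each is used; only Priya can be 2, hence Priya = 2.
The 5 still-open variables together cover exactly {3, 4, 5, 6, 8} — 5 values for 5 variables — and 6 appears only in Liam's list, so Liam = 6.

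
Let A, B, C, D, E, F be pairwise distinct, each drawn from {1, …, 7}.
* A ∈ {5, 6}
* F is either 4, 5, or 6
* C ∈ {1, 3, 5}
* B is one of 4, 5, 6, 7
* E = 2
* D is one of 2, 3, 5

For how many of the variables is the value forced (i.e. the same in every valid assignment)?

E must be 2 (only option left). Eliminate 2 elsewhere: D.
Determined: E=2. The other variables each still have more than one consistent value. That makes 1.

1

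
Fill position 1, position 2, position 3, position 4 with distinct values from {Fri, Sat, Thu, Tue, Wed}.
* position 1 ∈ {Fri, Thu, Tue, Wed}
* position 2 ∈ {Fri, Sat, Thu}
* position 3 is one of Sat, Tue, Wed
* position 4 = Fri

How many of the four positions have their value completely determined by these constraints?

1

position 4's domain is down to {Fri}, so position 4 = Fri. So position 1, position 2 can't be Fri.
Determined: position 4=Fri. The other positions each still have more than one consistent value. That makes 1.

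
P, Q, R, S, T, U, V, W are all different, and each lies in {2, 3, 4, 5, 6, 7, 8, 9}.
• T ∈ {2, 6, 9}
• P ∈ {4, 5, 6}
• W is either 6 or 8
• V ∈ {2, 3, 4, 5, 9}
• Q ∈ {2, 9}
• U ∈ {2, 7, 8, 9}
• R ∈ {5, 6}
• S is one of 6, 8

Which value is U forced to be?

Among the 8 variables, 3 fits only V (and all 8 values in {2, 3, 4, 5, 6, 7, 8, 9} must be used), so V = 3.
Among the 7 still-open variables, 4 fits only P (and all 7 values in {2, 4, 5, 6, 7, 8, 9} must be used), so P = 4.
The 6 still-open variables together cover exactly {2, 5, 6, 7, 8, 9} — 6 values for 6 variables — and 5 appears only in R's list, so R = 5.
Among the 5 still-open variables, 7 fits only U (and all 5 values in {2, 6, 7, 8, 9} must be used), so U = 7.

7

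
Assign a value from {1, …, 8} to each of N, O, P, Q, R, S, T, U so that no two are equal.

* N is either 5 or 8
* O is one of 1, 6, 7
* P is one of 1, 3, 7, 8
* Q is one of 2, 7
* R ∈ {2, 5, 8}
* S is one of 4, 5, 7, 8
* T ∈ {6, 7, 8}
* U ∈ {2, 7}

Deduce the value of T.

The 8 variables together cover exactly {1, 2, 3, 4, 5, 6, 7, 8} — 8 values for 8 variables — and 3 appears only in P's list, so P = 3.
The 7 still-open variables together cover exactly {1, 2, 4, 5, 6, 7, 8} — 7 values for 7 variables — and 1 appears only in O's list, so O = 1.
The 6 still-open variables together cover exactly {2, 4, 5, 6, 7, 8} — 6 values for 6 variables — and 4 appears only in S's list, so S = 4.
Among the 5 still-open variables, 6 fits only T (and all 5 values in {2, 5, 6, 7, 8} must be used), so T = 6.

6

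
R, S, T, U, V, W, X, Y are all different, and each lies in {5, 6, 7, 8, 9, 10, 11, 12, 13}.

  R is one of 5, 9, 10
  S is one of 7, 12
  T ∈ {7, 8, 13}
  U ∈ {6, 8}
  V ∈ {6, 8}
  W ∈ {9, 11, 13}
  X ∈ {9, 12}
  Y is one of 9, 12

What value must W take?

The 2 variables U and V are confined to {6, 8}, which locks those values in; drop them from T.
X and Y share exactly the 2 values {9, 12}; by pigeonhole those values go to them, so strike 9, 12 from R, S, W.
That leaves S = 7. Remove 7 from T.
That leaves T = 13. Remove 13 from W.
So W = 11.

11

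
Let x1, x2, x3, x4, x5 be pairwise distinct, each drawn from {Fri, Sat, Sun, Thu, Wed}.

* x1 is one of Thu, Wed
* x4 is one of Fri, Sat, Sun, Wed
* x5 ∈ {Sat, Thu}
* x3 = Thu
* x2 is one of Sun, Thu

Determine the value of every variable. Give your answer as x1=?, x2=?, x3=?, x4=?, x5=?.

x3 must be Thu (only option left). Remove Thu from x1, x2, x5.
x5 must be Sat (only option left). Eliminate Sat elsewhere: x4.
That leaves x1 = Wed. Eliminate Wed elsewhere: x4.
x2 has just one choice, so x2 = Sun. Remove Sun from x4.
x4's domain is down to {Fri}, so x4 = Fri.

x1=Wed, x2=Sun, x3=Thu, x4=Fri, x5=Sat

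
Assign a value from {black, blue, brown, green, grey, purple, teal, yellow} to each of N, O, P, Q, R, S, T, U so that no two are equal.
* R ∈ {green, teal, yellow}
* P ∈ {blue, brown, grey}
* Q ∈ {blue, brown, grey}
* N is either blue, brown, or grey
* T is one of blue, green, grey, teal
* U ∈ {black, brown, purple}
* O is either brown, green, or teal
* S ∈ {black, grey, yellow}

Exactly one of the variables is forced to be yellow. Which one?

R

The 8 variables draw from only 8 values {black, blue, brown, green, grey, purple, teal, yellow}, so each is used; only U can be purple, hence U = purple.
Among the 7 still-open variables, black fits only S (and all 7 values in {black, blue, brown, green, grey, teal, yellow} must be used), so S = black.
The 6 still-open variables draw from only 6 values {blue, brown, green, grey, teal, yellow}, so each is used; only R can be yellow, hence R = yellow.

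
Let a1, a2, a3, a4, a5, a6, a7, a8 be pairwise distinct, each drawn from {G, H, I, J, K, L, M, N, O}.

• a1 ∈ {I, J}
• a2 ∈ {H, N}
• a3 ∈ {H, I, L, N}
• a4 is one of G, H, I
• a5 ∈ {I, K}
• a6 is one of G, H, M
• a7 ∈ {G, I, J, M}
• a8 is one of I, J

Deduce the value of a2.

N

The 8 variables draw from only 8 values {G, H, I, J, K, L, M, N}, so each is used; only a5 can be K, hence a5 = K.
The 7 still-open variables draw from only 7 values {G, H, I, J, L, M, N}, so each is used; only a3 can be L, hence a3 = L.
Among the 6 still-open variables, N fits only a2 (and all 6 values in {G, H, I, J, M, N} must be used), so a2 = N.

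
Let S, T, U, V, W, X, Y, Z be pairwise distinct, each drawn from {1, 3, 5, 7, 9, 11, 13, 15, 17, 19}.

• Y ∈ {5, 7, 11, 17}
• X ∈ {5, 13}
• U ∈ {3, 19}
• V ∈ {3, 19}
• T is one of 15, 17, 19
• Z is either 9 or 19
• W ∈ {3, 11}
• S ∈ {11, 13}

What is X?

5

U and V between them cover only {3, 19} — a naked pair. Remove those values from T, W, Z.
W has just one choice, so W = 11. Remove 11 from S, Y.
Z must be 9 (only option left).
S must be 13 (only option left). Remove 13 from X.
So X = 5.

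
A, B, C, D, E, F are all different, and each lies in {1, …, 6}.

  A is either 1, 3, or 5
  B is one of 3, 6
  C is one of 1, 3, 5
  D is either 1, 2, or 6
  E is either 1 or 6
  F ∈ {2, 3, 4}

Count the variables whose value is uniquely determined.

2

Among the 6 variables, 4 fits only F (and all 6 values in {1, 2, 3, 4, 5, 6} must be used), so F = 4.
Among the 5 still-open variables, 2 fits only D (and all 5 values in {1, 2, 3, 5, 6} must be used), so D = 2.
Determined: D=2, F=4. The other variables each still have more than one consistent value. That makes 2.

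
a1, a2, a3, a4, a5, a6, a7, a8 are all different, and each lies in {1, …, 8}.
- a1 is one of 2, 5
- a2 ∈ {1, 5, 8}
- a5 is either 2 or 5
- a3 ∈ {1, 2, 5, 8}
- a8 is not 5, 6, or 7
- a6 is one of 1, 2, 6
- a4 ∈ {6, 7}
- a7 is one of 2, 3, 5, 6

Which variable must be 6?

Among the 8 variables, 4 fits only a8 (and all 8 values in {1, 2, 3, 4, 5, 6, 7, 8} must be used), so a8 = 4.
The 7 still-open variables together cover exactly {1, 2, 3, 5, 6, 7, 8} — 7 values for 7 variables — and 3 appears only in a7's list, so a7 = 3.
The 6 still-open variables together cover exactly {1, 2, 5, 6, 7, 8} — 6 values for 6 variables — and 7 appears only in a4's list, so a4 = 7.
The 5 still-open variables draw from only 5 values {1, 2, 5, 6, 8}, so each is used; only a6 can be 6, hence a6 = 6.

a6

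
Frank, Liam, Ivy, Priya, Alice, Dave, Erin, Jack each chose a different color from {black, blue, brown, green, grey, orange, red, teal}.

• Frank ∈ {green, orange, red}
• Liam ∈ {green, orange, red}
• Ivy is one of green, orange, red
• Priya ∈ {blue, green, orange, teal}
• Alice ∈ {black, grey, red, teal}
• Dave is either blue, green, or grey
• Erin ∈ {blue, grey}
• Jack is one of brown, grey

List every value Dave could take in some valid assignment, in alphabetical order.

blue, grey

The 8 variables draw from only 8 values {black, blue, brown, green, grey, orange, red, teal}, so each is used; only Alice can be black, hence Alice = black.
Among the 7 still-open variables, brown fits only Jack (and all 7 values in {blue, brown, green, grey, orange, red, teal} must be used), so Jack = brown.
Among the 6 still-open variables, teal fits only Priya (and all 6 values in {blue, green, grey, orange, red, teal} must be used), so Priya = teal.
Frank, Liam, Ivy share exactly the 3 values {green, orange, red}; by pigeonhole those values go to them, so strike green, orange, red from Dave.
No further eliminations apply; Dave can still be any of blue, grey.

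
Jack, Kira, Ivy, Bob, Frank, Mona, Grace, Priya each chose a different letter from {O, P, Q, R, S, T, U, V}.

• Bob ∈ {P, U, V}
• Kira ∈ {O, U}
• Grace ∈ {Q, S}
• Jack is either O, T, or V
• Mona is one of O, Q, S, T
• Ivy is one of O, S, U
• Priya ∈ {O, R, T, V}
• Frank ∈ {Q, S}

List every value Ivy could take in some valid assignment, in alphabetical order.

The 8 variables draw from only 8 values {O, P, Q, R, S, T, U, V}, so each is used; only Bob can be P, hence Bob = P.
The 7 still-open variables together cover exactly {O, Q, R, S, T, U, V} — 7 values for 7 variables — and R appears only in Priya's list, so Priya = R.
The 6 still-open variables together cover exactly {O, Q, S, T, U, V} — 6 values for 6 variables — and V appears only in Jack's list, so Jack = V.
The 5 still-open variables draw from only 5 values {O, Q, S, T, U}, so each is used; only Mona can be T, hence Mona = T.
Frank and Grace share exactly the 2 values {Q, S}; by pigeonhole those values go to them, so strike Q, S from Ivy.
No further eliminations apply; Ivy can still be any of O, U.

O, U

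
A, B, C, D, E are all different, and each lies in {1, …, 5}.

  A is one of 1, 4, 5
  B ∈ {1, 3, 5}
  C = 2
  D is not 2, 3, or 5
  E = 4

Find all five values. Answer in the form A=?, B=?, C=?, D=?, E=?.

A=5, B=3, C=2, D=1, E=4

C has just one choice, so C = 2.
E has just one choice, so E = 4. Remove 4 from A, D.
D's domain is down to {1}, so D = 1. Strike 1 from A, B.
A has just one choice, so A = 5. Eliminate 5 elsewhere: B.
B must be 3 (only option left).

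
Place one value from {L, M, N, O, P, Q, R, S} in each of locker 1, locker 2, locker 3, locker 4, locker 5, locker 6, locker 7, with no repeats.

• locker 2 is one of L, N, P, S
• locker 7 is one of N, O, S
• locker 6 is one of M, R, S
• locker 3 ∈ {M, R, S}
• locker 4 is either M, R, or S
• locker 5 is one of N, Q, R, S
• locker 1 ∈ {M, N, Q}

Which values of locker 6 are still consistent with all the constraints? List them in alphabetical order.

locker 3, locker 4, locker 6 share exactly the 3 values {M, R, S}; by pigeonhole those values go to them, so strike M, R, S from locker 1, locker 2, locker 5, locker 7.
locker 1 and locker 5 between them cover only {N, Q} — a naked pair. Remove those values from locker 2, locker 7.
locker 7 has just one choice, so locker 7 = O.
No further eliminations apply; locker 6 can still be any of M, R, S.

M, R, S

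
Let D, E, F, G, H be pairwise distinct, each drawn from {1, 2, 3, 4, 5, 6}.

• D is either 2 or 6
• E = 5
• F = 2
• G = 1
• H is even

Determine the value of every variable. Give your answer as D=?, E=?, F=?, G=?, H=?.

E has just one choice, so E = 5.
F must be 2 (only option left). Strike 2 from D, H.
G must be 1 (only option left).
D must be 6 (only option left). Remove 6 from H.
H must be 4 (only option left).

D=6, E=5, F=2, G=1, H=4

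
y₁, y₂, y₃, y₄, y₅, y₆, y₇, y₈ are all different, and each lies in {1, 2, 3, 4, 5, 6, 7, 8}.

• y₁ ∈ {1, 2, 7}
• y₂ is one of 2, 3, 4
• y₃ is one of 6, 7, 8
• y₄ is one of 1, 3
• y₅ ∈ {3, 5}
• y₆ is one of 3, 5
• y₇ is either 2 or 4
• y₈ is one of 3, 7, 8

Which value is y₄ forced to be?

1

Among the 8 variables, 6 fits only y₃ (and all 8 values in {1, 2, 3, 4, 5, 6, 7, 8} must be used), so y₃ = 6.
The 7 still-open variables draw from only 7 values {1, 2, 3, 4, 5, 7, 8}, so each is used; only y₈ can be 8, hence y₈ = 8.
The 6 still-open variables draw from only 6 values {1, 2, 3, 4, 5, 7}, so each is used; only y₁ can be 7, hence y₁ = 7.
Among the 5 still-open variables, 1 fits only y₄ (and all 5 values in {1, 2, 3, 4, 5} must be used), so y₄ = 1.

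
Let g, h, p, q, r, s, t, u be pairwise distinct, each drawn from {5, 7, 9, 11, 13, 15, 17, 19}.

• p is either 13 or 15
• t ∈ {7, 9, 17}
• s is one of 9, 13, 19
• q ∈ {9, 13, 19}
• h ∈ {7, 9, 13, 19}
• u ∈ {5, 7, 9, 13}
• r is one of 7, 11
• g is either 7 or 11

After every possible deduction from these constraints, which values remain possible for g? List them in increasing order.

Among the 8 variables, 5 fits only u (and all 8 values in {5, 7, 9, 11, 13, 15, 17, 19} must be used), so u = 5.
Among the 7 still-open variables, 15 fits only p (and all 7 values in {7, 9, 11, 13, 15, 17, 19} must be used), so p = 15.
The 6 still-open variables together cover exactly {7, 9, 11, 13, 17, 19} — 6 values for 6 variables — and 17 appears only in t's list, so t = 17.
The 2 variables g and r are confined to {7, 11}, which locks those values in; drop them from h.
No further eliminations apply; g can still be any of 7, 11.

7, 11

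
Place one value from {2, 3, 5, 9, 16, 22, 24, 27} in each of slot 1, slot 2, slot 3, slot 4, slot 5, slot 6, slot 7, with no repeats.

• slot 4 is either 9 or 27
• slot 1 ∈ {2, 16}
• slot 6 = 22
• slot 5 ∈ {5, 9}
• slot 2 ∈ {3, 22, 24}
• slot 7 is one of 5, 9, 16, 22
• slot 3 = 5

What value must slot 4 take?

slot 3's domain is down to {5}, so slot 3 = 5. Remove 5 from slot 5, slot 7.
slot 5 has just one choice, so slot 5 = 9. So slot 4, slot 7 can't be 9.
So slot 4 = 27.

27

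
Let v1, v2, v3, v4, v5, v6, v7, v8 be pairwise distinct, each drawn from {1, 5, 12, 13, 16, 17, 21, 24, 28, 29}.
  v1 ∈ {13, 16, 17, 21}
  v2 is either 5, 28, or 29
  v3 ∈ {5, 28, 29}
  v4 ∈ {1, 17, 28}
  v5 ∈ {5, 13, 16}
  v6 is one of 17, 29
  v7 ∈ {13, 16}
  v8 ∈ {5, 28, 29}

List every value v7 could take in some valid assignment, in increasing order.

13, 16

Among the 8 variables, 1 fits only v4 (and all 8 values in {1, 5, 13, 16, 17, 21, 28, 29} must be used), so v4 = 1.
Among the 7 still-open variables, 21 fits only v1 (and all 7 values in {5, 13, 16, 17, 21, 28, 29} must be used), so v1 = 21.
The 6 still-open variables together cover exactly {5, 13, 16, 17, 28, 29} — 6 values for 6 variables — and 17 appears only in v6's list, so v6 = 17.
v2, v3, v8 share exactly the 3 values {5, 28, 29}; by pigeonhole those values go to them, so strike 5, 28, 29 from v5.
No further eliminations apply; v7 can still be any of 13, 16.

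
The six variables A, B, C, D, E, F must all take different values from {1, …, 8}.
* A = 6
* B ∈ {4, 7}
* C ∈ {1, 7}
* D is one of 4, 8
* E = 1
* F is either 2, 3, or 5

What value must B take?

4

A must be 6 (only option left).
E must be 1 (only option left). Strike 1 from C.
C's domain is down to {7}, so C = 7. Remove 7 from B.
So B = 4.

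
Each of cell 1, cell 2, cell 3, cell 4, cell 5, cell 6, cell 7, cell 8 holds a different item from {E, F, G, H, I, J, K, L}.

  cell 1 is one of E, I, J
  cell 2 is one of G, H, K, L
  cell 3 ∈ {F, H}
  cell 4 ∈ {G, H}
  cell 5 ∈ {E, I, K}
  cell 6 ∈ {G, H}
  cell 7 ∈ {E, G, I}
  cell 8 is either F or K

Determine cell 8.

The 8 variables together cover exactly {E, F, G, H, I, J, K, L} — 8 values for 8 variables — and J appears only in cell 1's list, so cell 1 = J.
The 7 still-open variables draw from only 7 values {E, F, G, H, I, K, L}, so each is used; only cell 2 can be L, hence cell 2 = L.
The 2 variables cell 4 and cell 6 are confined to {G, H}, which locks those values in; drop them from cell 3, cell 7.
cell 3's domain is down to {F}, so cell 3 = F. Remove F from cell 8.
So cell 8 = K.

K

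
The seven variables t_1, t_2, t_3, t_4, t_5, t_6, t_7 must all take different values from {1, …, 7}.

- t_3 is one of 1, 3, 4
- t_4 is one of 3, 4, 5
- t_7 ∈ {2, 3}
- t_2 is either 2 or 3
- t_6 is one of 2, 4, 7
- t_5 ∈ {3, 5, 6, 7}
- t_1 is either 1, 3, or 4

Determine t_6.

7

The 7 variables draw from only 7 values {1, 2, 3, 4, 5, 6, 7}, so each is used; only t_5 can be 6, hence t_5 = 6.
Among the 6 still-open variables, 5 fits only t_4 (and all 6 values in {1, 2, 3, 4, 5, 7} must be used), so t_4 = 5.
The 5 still-open variables draw from only 5 values {1, 2, 3, 4, 7}, so each is used; only t_6 can be 7, hence t_6 = 7.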